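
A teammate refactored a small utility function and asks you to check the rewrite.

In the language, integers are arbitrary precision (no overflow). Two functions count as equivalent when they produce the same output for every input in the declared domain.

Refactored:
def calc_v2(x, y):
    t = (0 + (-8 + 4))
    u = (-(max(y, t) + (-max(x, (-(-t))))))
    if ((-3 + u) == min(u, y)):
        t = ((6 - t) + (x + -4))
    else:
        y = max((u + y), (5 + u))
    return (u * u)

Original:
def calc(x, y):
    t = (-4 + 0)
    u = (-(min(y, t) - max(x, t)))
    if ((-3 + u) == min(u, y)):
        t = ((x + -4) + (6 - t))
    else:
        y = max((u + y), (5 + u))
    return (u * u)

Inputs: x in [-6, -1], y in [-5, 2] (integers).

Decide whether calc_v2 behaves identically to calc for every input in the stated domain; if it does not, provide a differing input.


Not equivalent: x=-6, y=-5 separates them (1 vs 0).
calc: t=-4, then u=1, then ((-3 + u) == min(u, y)) is false, then y=6, then returns 1
calc_v2: t=-4, then u=0, then ((-3 + u) == min(u, y)) is false, then y=5, then returns 0
verdict: not equivalent; witness: x=-6, y=-5


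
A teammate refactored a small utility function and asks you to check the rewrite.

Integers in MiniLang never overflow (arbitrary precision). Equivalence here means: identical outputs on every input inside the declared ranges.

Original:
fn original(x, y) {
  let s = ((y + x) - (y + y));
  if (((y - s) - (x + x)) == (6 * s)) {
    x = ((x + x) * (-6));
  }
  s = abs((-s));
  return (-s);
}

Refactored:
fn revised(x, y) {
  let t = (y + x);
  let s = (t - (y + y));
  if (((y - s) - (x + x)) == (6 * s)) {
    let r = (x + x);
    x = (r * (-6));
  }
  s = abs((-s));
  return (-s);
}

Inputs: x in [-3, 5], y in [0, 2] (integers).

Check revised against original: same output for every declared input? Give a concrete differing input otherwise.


This is a faithful refactor — local variable names differ; and statement counts differ, but the computed results match everywhere.
Spot check at x=-2, y=0 — original: s = -2; (((y - s) - (x + x)) == (6 * s)) -> false; s = 2; return -2. revised: t = -2; s = -2; (((y - s) - (x + x)) == (6 * s)) -> false; s = 2; return -2. Both give -2.
An exhaustive pass over the 27 declared inputs shows identical outputs.
verdict: equivalent


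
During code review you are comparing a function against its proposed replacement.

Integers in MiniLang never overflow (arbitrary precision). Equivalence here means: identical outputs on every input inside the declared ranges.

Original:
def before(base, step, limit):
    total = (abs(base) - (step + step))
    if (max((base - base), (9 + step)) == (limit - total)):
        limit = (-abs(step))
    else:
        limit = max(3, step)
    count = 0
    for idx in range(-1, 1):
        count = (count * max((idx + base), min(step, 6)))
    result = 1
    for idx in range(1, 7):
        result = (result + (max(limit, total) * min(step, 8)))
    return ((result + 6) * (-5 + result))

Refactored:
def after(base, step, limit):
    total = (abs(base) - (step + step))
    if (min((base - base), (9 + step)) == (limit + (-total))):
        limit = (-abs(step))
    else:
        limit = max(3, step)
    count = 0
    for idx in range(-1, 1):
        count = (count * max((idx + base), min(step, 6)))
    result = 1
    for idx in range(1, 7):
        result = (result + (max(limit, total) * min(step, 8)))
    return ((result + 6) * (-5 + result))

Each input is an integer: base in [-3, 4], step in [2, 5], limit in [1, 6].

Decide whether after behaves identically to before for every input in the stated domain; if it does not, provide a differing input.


Run the pair on base=-2, step=5, limit=6.
before: total becomes -8; next (max((base - base), (9 + step)) == (limit - total)) evaluates to true; next limit becomes -5; next count becomes 0; next at idx=-1:; next count becomes 0; next at idx=0:; next count becomes 0; next result becomes 1; next at idx=1:; next result becomes -24; next at idx=2:; next result becomes -49; next at idx=3:; next result becomes -74; next at idx=4:; next result becomes -99; next at idx=5:; next result becomes -124; next at idx=6:; next result becomes -149; next final value 22022
after: total becomes -8; next (min((base - base), (9 + step)) == (limit + (-total))) evaluates to false; next limit becomes 5; next count becomes 0; next at idx=-1:; next count becomes 0; next at idx=0:; next count becomes 0; next result becomes 1; next at idx=1:; next result becomes 26; next at idx=2:; next result becomes 51; next at idx=3:; next result becomes 76; next at idx=4:; next result becomes 101; next at idx=5:; next result becomes 126; next at idx=6:; next result becomes 151; next final value 22922
22022 against 22922: the behavior changed.
verdict: not equivalent; witness: base=-2, step=5, limit=6


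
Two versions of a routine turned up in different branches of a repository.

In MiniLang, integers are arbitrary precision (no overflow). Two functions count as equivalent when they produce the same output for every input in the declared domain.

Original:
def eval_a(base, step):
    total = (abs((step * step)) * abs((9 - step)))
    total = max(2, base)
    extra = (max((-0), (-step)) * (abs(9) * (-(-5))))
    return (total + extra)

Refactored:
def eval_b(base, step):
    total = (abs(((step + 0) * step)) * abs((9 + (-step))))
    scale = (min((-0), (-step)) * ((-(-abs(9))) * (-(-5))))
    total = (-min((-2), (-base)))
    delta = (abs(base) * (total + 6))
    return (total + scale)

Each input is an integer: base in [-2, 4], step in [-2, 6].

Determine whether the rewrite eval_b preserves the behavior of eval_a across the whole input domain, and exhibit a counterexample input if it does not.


Try base=-2, step=-2.
eval_a: total := 44 | total := 2 | extra := 90 | result 92
eval_b: total := 44 | scale := 0 | total := 2 | delta := 16 | result 2
92 against 2: the behavior changed.
verdict: not equivalent; witness: base=-2, step=-2


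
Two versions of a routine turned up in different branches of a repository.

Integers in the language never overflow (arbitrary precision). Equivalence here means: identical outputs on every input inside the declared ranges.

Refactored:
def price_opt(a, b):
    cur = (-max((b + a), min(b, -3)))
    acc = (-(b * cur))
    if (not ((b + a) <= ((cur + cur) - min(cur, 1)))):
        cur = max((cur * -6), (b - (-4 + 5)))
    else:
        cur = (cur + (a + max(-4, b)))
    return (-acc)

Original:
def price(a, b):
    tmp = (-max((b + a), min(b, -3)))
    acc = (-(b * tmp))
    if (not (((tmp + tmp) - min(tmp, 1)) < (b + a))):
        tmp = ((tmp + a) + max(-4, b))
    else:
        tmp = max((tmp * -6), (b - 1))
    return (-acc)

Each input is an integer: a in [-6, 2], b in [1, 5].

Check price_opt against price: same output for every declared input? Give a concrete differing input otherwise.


This is a faithful refactor — local variable names differ; and comparison usage differs; and constant usage differs; and arithmetic usage differs, but the computed results match everywhere.
Spot check at a=-1, b=1 — price: tmp=0, then acc=0, then (not (((tmp + tmp) - min(tmp, 1)) < (b + a))) is true, then tmp=0, then returns 0. price_opt: cur=0, then acc=0, then (not ((b + a) <= ((cur + cur) - min(cur, 1)))) is false, then cur=0, then returns 0. Both give 0.
Sweeping the whole domain (45 inputs) finds no disagreement.
verdict: equivalent


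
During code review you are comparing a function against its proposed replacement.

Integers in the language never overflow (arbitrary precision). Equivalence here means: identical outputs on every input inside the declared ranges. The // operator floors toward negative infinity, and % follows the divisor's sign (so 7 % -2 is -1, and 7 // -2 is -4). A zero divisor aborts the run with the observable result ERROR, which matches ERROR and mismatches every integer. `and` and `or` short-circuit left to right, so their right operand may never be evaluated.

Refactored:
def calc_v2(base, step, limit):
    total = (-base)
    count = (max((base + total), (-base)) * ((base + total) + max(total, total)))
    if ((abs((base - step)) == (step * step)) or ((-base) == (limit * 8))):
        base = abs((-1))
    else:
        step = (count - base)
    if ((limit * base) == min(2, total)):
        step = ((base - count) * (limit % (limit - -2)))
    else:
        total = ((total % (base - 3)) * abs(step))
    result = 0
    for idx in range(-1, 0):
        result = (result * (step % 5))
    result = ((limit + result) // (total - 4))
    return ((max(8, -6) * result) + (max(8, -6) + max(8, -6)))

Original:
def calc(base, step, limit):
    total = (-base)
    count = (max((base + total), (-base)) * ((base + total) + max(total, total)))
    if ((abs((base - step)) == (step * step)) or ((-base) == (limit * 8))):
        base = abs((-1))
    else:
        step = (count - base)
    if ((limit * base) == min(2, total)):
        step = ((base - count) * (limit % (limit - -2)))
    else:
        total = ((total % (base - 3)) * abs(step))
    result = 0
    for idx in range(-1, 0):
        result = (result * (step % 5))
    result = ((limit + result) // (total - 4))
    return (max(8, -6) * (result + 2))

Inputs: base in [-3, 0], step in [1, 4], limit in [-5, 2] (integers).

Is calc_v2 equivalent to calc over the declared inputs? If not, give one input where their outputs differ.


The two are interchangeable: constant usage differs; also arithmetic usage differs; also min/max/abs usage differs, and every declared input agrees.
Spot check at base=-1, step=2, limit=-3 — calc: total=1, then count=1, then ((abs((base - step)) == (step * step)) or ((-base) == (limit * 8))) is false, then step=2, then ((limit * base) == min(2, total)) is false, then total=-6, then result=0, then (idx=-1), then result=0, then result=0, then returns 16. calc_v2: total=1, then count=1, then ((abs((base - step)) == (step * step)) or ((-base) == (limit * 8))) is false, then step=2, then ((limit * base) == min(2, total)) is false, then total=-6, then result=0, then (idx=-1), then result=0, then result=0, then returns 16. Both give 16.
An exhaustive pass over the 128 declared inputs shows identical outputs.
verdict: equivalent


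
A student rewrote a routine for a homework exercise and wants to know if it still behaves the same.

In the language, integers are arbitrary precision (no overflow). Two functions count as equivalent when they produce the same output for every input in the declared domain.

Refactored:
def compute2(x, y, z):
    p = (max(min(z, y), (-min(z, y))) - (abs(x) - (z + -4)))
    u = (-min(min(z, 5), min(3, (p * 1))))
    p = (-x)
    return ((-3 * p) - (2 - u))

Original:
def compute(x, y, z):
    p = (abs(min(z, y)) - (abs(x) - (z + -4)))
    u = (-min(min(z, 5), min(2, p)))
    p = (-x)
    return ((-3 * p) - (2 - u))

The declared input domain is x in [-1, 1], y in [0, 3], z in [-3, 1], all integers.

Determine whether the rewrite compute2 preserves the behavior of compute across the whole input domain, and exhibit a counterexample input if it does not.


The edit looks behavioral (`2` became `3`), but over these ranges it never changes the outcome.
One worked example (x=-1, y=3, z=0) — compute: p = -5; u = 5; p = 1; return 0; compute2: p = -5; u = 5; p = 1; return 0; agreement on 0.
Across all 60 domain points the two functions coincide.
verdict: equivalent


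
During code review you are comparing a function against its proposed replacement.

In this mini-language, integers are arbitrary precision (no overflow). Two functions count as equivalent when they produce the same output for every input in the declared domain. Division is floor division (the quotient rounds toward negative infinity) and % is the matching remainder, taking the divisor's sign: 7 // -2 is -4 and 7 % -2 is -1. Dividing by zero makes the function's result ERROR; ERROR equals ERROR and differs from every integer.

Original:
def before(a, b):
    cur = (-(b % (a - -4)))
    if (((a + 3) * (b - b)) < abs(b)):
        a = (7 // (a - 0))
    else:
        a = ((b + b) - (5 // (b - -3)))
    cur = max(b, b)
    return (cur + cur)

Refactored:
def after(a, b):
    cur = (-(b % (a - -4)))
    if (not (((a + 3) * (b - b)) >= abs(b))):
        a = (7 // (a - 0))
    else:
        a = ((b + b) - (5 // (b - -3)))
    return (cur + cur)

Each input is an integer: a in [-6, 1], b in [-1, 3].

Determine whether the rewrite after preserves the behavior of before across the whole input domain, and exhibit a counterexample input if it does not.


These are not equivalent — on a=-6, b=-1 the outputs split (-2 vs 2).
before: cur := 1 | (((a + 3) * (b - b)) < abs(b)): true | a := -2 | cur := -1 | result -2
after: cur := 1 | (not (((a + 3) * (b - b)) >= abs(b))): true | a := -2 | result 2
verdict: not equivalent; witness: a=-6, b=-1


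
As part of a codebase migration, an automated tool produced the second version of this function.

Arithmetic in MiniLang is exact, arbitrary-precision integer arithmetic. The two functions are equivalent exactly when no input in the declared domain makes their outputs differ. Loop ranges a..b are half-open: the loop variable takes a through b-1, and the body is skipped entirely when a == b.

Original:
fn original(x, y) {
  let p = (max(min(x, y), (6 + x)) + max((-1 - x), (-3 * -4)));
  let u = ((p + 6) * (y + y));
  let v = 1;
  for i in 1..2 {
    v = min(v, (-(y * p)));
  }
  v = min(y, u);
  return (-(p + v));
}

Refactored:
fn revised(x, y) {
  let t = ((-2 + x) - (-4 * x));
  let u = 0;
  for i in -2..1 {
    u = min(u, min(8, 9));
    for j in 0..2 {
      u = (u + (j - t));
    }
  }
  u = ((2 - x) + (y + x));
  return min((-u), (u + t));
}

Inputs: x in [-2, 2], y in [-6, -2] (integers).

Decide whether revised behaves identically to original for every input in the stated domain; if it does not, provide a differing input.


The rewrite breaks on x=-2, y=-6, where the results are 248 and -16.
original: p := 16 | u := -264 | v := 1 | iter i=1: | v := 1 | v := -264 | result 248
revised: t := -12 | u := 0 | iter i=-2: | u := 0 | iter j=0: | u := 12 | iter j=1: | u := 25 | iter i=-1: | u := 8 | iter j=0: | u := 20 | iter j=1: | u := 33 | iter i=0: | u := 8 | iter j=0: | u := 20 | iter j=1: | u := 33 | u := -4 | result -16
verdict: not equivalent; witness: x=-2, y=-6


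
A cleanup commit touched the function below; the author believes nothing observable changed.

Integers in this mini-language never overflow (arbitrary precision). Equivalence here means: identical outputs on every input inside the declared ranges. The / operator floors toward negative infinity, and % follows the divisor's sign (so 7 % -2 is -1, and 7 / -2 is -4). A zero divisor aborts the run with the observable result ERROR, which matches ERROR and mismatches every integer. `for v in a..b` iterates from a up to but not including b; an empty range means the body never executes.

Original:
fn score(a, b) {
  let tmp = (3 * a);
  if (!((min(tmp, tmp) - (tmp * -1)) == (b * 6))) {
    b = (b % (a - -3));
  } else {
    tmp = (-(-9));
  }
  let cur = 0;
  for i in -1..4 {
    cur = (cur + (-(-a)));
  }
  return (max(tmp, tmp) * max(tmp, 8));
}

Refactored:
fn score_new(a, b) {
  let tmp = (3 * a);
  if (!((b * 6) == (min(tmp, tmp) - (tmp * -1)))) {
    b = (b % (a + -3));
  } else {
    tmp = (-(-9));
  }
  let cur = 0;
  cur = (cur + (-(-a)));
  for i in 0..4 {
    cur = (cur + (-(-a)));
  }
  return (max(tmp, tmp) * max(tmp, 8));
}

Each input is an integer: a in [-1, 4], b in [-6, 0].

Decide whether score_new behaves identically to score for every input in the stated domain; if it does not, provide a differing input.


On input a=3, b=-6, score returns 81 while score_new returns ERROR.
verdict: not equivalent; witness: a=3, b=-6


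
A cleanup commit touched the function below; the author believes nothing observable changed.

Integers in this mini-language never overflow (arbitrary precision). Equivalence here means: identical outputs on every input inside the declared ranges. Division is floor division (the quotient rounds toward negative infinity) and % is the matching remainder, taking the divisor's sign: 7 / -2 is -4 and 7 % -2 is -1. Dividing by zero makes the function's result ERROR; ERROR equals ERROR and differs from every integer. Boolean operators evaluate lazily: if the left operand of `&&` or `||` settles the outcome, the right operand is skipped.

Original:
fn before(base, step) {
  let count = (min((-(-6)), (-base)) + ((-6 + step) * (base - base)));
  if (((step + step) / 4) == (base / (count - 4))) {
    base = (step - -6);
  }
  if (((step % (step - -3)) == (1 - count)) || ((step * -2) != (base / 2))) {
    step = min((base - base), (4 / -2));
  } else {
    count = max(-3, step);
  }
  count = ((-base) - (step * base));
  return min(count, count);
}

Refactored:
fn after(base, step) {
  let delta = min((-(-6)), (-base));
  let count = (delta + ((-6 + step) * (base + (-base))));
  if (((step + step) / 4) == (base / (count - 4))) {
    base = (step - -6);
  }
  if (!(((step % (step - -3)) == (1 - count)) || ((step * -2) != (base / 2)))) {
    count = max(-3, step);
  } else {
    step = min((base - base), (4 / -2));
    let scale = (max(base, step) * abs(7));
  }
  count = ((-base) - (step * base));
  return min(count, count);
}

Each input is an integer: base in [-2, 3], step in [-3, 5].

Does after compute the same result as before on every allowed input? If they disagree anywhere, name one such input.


Side by side, the visible changes include: statement counts differ; boolean connective usage differs; local variable names differ; constant usage differs; min/max/abs usage differs; arithmetic usage differs.
Spot check at base=-2, step=-3 — before: count becomes 2; next (((step + step) / 4) == (base / (count - 4))) evaluates to false; next hits division by zero so the output is ERROR. after: delta becomes 2; next count becomes 2; next (((step + step) / 4) == (base / (count - 4))) evaluates to false; next hits division by zero so the output is ERROR. Both give ERROR.
An exhaustive pass over the 54 declared inputs shows identical outputs.
verdict: equivalent


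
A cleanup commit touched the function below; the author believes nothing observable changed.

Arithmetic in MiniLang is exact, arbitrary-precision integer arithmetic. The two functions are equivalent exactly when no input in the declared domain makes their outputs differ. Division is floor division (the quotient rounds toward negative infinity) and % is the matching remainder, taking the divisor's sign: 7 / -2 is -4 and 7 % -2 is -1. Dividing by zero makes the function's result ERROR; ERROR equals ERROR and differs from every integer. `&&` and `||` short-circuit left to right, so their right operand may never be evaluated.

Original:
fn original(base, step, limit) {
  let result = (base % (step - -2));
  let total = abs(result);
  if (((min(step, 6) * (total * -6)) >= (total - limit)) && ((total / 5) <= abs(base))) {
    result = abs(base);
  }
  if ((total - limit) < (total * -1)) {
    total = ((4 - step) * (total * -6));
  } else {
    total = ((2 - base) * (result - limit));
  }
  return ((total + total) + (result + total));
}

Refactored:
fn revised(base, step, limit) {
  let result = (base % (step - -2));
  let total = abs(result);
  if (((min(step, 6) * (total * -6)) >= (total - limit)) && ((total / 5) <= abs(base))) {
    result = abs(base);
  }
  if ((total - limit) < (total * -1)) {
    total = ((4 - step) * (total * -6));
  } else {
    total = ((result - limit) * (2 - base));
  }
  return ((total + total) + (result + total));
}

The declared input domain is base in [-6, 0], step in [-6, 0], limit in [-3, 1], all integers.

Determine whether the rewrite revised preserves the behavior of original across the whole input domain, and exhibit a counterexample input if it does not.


Comparing the listings, the differences include: same computation, different form.
Spot check at base=-2, step=0, limit=-1 — original: result=0, then total=0, then (((min(step, 6) * (total * -6)) >= (total - limit)) && ((total / 5) <= abs(base))) is false, then ((total - limit) < (total * -1)) is false, then total=4, then returns 12. revised: result=0, then total=0, then (((min(step, 6) * (total * -6)) >= (total - limit)) && ((total / 5) <= abs(base))) is false, then ((total - limit) < (total * -1)) is false, then total=4, then returns 12. Both give 12.
Across all 245 domain points the two functions coincide.
verdict: equivalent


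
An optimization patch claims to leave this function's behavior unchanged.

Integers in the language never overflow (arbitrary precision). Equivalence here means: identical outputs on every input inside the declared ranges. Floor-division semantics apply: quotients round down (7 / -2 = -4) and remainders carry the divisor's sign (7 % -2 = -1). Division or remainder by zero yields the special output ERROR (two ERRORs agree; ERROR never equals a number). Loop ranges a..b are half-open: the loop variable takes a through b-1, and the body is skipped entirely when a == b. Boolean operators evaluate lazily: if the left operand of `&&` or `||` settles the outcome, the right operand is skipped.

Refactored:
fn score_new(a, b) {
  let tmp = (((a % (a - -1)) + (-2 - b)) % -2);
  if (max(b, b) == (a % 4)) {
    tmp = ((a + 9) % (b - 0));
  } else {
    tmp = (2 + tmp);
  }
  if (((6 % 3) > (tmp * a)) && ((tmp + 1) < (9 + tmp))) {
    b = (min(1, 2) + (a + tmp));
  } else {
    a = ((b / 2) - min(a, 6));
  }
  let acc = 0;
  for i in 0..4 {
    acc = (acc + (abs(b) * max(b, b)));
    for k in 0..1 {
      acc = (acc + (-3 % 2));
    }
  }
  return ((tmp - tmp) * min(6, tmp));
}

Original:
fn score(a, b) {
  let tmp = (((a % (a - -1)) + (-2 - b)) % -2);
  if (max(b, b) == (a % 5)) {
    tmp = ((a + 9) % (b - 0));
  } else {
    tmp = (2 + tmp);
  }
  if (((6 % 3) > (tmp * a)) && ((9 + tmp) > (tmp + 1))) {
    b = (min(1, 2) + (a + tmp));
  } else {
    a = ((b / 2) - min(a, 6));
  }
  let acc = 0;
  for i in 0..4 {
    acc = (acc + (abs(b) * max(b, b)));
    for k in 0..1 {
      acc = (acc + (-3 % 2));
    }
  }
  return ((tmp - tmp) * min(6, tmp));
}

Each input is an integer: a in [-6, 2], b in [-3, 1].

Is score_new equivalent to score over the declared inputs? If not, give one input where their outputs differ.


On input a=-5, b=0, score returns ERROR while score_new returns 0.
verdict: not equivalent; witness: a=-5, b=0


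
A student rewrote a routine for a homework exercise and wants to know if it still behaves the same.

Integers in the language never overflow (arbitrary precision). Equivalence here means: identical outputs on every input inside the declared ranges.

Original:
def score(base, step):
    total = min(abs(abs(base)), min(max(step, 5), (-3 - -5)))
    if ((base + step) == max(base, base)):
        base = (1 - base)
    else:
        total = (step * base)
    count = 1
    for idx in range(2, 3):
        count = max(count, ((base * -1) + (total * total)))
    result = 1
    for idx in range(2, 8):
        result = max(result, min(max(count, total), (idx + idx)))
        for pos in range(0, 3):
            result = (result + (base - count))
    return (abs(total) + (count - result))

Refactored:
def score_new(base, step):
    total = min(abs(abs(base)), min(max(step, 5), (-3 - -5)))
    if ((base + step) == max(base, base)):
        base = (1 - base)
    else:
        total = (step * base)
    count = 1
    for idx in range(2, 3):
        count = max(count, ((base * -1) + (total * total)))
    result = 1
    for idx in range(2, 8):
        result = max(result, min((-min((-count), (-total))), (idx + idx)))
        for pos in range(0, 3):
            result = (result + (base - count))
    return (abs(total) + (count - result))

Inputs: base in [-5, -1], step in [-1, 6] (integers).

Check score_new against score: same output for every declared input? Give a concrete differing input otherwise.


Comparing the listings, the differences include: min/max/abs usage differs.
One worked example (base=-2, step=3) — score: total=2, then ((base + step) == max(base, base)) is false, then total=-6, then count=1, then (idx=2), then count=38, then result=1, then (idx=2), then result=4, then (pos=0), then result=-36, then (pos=1), then result=-76, then (pos=2), then result=-116, then (idx=3), then result=6, then (pos=0), then result=-34, then (pos=1), then result=-74, then (pos=2), then result=-114, then (idx=4), then result=8, then (pos=0), then result=-32, then (pos=1), then result=-72, then (pos=2), then result=-112, then (idx=5), then result=10, then (pos=0), then result=-30, then (pos=1), then result=-70, then (pos=2), then result=-110, then (idx=6), then result=12, then (pos=0), then result=-28, then (pos=1), then result=-68, then (pos=2), then result=-108, then (idx=7), then result=14, then (pos=0), then result=-26, then (pos=1), then result=-66, then (pos=2), then result=-106, then returns 150; score_new: total=2, then ((base + step) == max(base, base)) is false, then total=-6, then count=1, then (idx=2), then count=38, then result=1, then (idx=2), then result=4, then (pos=0), then result=-36, then (pos=1), then result=-76, then (pos=2), then result=-116, then (idx=3), then result=6, then (pos=0), then result=-34, then (pos=1), then result=-74, then (pos=2), then result=-114, then (idx=4), then result=8, then (pos=0), then result=-32, then (pos=1), then result=-72, then (pos=2), then result=-112, then (idx=5), then result=10, then (pos=0), then result=-30, then (pos=1), then result=-70, then (pos=2), then result=-110, then (idx=6), then result=12, then (pos=0), then result=-28, then (pos=1), then result=-68, then (pos=2), then result=-108, then (idx=7), then result=14, then (pos=0), then result=-26, then (pos=1), then result=-66, then (pos=2), then result=-106, then returns 150; agreement on 150.
Checked all 40 inputs in the declared domain: the outputs agree on every one.
verdict: equivalent


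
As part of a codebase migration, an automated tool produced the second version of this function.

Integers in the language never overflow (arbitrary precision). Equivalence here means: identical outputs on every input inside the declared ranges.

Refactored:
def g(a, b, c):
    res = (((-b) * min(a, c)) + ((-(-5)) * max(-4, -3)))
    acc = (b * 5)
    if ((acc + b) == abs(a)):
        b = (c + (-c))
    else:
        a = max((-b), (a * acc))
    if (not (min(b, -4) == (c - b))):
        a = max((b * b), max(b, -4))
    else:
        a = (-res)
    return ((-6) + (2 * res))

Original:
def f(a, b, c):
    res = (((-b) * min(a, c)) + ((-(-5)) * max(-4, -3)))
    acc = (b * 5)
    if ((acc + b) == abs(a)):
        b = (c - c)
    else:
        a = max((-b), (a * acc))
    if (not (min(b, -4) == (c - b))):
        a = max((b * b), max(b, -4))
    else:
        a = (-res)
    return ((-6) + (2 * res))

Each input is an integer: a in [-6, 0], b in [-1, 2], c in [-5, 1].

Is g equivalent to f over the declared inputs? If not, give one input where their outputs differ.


Reading the diff, among the changes: arithmetic usage differs.
One worked example (a=-5, b=-1, c=1) — f: res=-20, then acc=-5, then ((acc + b) == abs(a)) is false, then a=25, then (not (min(b, -4) == (c - b))) is true, then a=1, then returns -46; g: res=-20, then acc=-5, then ((acc + b) == abs(a)) is false, then a=25, then (not (min(b, -4) == (c - b))) is true, then a=1, then returns -46; agreement on -46.
Every one of the 196 inputs gives matching results.
verdict: equivalent


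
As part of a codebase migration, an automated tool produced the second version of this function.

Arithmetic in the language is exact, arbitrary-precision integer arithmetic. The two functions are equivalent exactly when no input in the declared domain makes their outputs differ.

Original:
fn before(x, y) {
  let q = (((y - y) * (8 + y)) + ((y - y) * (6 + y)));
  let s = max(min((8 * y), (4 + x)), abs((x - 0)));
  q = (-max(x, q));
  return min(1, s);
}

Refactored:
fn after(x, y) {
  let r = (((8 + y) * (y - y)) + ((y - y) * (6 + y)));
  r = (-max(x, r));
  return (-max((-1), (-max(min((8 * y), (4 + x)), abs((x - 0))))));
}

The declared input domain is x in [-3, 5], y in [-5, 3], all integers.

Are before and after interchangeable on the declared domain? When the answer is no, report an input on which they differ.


Comparing the listings, the differences include: min/max/abs usage differs, local variable names differ, statement counts differ.
As a probe, take x=4, y=-3: before runs q becomes 0; next s becomes 4; next q becomes -4; next final value 1; after runs r becomes 0; next r becomes -4; next final value 1; both end at 1.
An exhaustive pass over the 81 declared inputs shows identical outputs.
verdict: equivalent


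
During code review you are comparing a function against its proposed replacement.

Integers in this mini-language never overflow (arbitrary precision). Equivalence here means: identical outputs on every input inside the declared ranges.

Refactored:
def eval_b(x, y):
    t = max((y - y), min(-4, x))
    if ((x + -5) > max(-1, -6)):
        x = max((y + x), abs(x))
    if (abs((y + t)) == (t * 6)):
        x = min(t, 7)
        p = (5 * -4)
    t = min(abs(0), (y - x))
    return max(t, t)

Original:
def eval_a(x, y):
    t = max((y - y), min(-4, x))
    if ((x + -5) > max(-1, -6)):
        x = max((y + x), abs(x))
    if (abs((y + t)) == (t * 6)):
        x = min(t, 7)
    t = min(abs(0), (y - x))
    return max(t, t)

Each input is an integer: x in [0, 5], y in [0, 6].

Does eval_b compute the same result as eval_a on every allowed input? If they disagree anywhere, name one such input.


Changes here: arithmetic usage differs, plus statement counts differ, plus constant usage differs, plus local variable names differ; the full 42-point sweep finds no disagreement.
verdict: equivalent


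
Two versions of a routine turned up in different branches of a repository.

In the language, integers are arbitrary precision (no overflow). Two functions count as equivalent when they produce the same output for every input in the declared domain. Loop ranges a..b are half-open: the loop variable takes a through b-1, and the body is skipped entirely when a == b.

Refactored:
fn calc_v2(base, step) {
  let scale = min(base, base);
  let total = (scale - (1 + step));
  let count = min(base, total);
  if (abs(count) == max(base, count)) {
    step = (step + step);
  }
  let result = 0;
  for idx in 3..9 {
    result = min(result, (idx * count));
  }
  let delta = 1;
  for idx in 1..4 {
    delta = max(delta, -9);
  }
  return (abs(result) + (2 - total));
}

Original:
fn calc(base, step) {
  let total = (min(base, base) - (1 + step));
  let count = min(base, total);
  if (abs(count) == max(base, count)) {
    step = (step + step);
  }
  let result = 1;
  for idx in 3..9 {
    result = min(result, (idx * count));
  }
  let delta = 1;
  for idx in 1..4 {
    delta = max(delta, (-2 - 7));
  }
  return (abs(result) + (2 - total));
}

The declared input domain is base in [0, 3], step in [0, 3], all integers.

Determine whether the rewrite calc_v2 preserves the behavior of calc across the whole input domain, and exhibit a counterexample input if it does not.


The rewrite breaks on base=2, step=0, where the results are 2 and 1.
calc: total := 1 | count := 1 | (abs(count) == max(base, count)): false | result := 1 | iter idx=3: | result := 1 | iter idx=4: | result := 1 | iter idx=5: | result := 1 | iter idx=6: | result := 1 | iter idx=7: | result := 1 | iter idx=8: | result := 1 | delta := 1 | iter idx=1: | delta := 1 | iter idx=2: | delta := 1 | iter idx=3: | delta := 1 | result 2
calc_v2: scale := 2 | total := 1 | count := 1 | (abs(count) == max(base, count)): false | result := 0 | iter idx=3: | result := 0 | iter idx=4: | result := 0 | iter idx=5: | result := 0 | iter idx=6: | result := 0 | iter idx=7: | result := 0 | iter idx=8: | result := 0 | delta := 1 | iter idx=1: | delta := 1 | iter idx=2: | delta := 1 | iter idx=3: | delta := 1 | result 1
verdict: not equivalent; witness: base=2, step=0


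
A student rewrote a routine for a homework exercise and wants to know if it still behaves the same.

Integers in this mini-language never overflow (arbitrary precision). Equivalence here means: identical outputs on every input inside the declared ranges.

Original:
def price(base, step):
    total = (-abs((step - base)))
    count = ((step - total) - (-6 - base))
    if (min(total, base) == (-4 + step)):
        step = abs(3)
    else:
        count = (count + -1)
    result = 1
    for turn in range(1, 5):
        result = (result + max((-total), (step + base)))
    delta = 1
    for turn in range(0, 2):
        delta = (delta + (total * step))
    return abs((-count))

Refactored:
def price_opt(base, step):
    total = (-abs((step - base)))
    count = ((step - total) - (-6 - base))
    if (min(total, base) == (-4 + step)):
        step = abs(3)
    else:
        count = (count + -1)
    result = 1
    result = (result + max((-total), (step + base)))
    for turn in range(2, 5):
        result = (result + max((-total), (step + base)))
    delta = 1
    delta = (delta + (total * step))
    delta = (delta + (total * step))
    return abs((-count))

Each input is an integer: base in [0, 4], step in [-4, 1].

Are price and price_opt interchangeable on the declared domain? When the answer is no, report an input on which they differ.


Comparing the listings, the differences include: min/max/abs usage differs, plus arithmetic usage differs, plus statement counts differ, plus loop structure differs.
Spot check at base=3, step=-2 — price: total := -5 | count := 12 | (min(total, base) == (-4 + step)): false | count := 11 | result := 1 | iter turn=1: | result := 6 | iter turn=2: | result := 11 | iter turn=3: | result := 16 | iter turn=4: | result := 21 | delta := 1 | iter turn=0: | delta := 11 | iter turn=1: | delta := 21 | result 11. price_opt: total := -5 | count := 12 | (min(total, base) == (-4 + step)): false | count := 11 | result := 1 | result := 6 | iter turn=2: | result := 11 | iter turn=3: | result := 16 | iter turn=4: | result := 21 | delta := 1 | delta := 11 | delta := 21 | result 11. Both give 11.
Checked all 30 inputs in the declared domain: the outputs agree on every one.
verdict: equivalent


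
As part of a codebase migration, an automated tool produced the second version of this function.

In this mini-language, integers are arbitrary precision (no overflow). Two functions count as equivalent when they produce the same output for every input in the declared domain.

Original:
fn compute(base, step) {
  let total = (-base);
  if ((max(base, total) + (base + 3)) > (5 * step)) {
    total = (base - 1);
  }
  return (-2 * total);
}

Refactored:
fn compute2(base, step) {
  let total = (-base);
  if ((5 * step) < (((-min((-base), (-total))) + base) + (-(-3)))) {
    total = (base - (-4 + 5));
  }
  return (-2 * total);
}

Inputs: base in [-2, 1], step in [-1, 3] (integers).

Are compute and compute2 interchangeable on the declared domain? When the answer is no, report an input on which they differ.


Side by side, the visible changes include: comparison usage differs; also constant usage differs; also min/max/abs usage differs; also arithmetic usage differs.
Spot check at base=-2, step=1 — compute: total = 2; ((max(base, total) + (base + 3)) > (5 * step)) -> false; return -4. compute2: total = 2; ((5 * step) < (((-min((-base), (-total))) + base) + (-(-3)))) -> false; return -4. Both give -4.
An exhaustive pass over the 20 declared inputs shows identical outputs.
verdict: equivalent


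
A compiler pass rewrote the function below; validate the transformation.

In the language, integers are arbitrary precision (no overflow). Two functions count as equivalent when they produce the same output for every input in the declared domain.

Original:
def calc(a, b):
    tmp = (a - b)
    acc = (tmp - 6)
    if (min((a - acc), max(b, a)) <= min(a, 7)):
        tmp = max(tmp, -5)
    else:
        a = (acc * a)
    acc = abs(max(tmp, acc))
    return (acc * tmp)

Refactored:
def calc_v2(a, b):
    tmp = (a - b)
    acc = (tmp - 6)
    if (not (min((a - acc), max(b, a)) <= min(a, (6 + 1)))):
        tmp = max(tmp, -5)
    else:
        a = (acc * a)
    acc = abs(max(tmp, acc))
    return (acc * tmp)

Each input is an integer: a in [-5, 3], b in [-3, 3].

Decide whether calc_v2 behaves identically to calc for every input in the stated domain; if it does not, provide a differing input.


Try a=-5, b=1.
calc: tmp becomes -6; next acc becomes -12; next (min((a - acc), max(b, a)) <= min(a, 7)) evaluates to false; next a becomes 60; next acc becomes 6; next final value -36
calc_v2: tmp becomes -6; next acc becomes -12; next (not (min((a - acc), max(b, a)) <= min(a, (6 + 1)))) evaluates to true; next tmp becomes -5; next acc becomes 5; next final value -25
-36 and -25 differ, so these are not the same function on this domain.
verdict: not equivalent; witness: a=-5, b=1


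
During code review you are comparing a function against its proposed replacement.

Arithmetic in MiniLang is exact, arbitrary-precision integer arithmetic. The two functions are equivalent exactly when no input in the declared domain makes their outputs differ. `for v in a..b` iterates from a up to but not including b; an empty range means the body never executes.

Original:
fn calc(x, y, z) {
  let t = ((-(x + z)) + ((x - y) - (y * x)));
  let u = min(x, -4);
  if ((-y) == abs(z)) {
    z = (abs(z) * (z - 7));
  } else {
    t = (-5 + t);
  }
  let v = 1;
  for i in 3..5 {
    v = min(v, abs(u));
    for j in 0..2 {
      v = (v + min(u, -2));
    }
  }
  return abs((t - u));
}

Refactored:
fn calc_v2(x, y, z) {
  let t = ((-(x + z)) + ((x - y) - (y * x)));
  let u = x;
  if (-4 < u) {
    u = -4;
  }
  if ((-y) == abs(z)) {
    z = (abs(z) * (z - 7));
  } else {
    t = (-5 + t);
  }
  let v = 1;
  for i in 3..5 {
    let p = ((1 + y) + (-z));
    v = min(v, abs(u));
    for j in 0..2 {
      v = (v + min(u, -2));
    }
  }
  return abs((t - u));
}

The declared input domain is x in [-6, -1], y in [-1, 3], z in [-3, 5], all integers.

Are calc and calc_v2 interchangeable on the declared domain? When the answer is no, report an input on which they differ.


Changes here: branching structure differs, min/max/abs usage differs, arithmetic usage differs, statement counts differ, local variable names differ, comparison usage differs, constant usage differs; the full 270-point sweep finds no disagreement.
verdict: equivalent


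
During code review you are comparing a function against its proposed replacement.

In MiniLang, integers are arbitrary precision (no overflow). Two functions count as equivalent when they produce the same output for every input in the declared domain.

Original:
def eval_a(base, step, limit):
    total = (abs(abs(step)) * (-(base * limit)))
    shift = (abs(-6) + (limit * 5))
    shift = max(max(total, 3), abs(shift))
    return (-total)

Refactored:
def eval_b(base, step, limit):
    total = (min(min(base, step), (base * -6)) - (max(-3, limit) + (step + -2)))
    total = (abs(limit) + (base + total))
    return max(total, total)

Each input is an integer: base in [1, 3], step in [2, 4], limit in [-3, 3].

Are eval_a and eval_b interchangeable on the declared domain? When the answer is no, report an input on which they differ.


Consider the input base=1, step=2, limit=-3.
eval_a: total becomes 6; next shift becomes -9; next shift becomes 9; next final value -6
eval_b: total becomes -3; next total becomes 1; next final value 1
-6 vs 1 — the two versions disagree here.
verdict: not equivalent; witness: base=1, step=2, limit=-3


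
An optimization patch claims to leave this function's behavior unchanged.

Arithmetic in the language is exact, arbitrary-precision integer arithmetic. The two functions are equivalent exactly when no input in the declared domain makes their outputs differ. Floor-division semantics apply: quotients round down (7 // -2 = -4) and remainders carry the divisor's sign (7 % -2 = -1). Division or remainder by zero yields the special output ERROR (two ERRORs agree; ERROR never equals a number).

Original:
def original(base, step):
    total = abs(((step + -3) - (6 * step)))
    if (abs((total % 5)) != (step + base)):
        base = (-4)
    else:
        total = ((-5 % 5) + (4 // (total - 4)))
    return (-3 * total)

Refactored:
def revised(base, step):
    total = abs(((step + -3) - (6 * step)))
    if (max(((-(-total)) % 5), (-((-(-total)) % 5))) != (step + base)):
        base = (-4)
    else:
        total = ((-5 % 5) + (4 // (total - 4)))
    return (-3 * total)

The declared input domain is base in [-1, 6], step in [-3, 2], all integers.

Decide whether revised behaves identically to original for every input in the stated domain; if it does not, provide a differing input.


This is a faithful refactor — min/max/abs usage differs; and constant usage differs; and arithmetic usage differs, but the computed results match everywhere.
As a probe, take base=3, step=2: original runs total = 13; (abs((total % 5)) != (step + base)) -> true; base = -4; return -39; revised runs total = 13; (max(((-(-total)) % 5), (-((-(-total)) % 5))) != (step + base)) -> true; base = -4; return -39; both end at -39.
Sweeping the whole domain (48 inputs) finds no disagreement.
verdict: equivalent
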